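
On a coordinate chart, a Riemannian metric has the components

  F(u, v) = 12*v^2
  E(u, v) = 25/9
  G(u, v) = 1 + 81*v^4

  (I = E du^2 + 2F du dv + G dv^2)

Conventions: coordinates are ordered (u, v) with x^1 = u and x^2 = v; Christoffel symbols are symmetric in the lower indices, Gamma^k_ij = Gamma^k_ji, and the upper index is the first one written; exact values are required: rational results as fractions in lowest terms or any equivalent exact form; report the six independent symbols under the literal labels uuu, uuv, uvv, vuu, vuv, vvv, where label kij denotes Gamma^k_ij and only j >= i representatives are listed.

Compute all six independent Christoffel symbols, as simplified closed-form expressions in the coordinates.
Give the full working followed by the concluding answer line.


E = 25/9; F = 12*v^2; G = 1 + 81*v^4
Gamma^k_ij = (1/2) g^{kl} (d_i g_jl + d_j g_il - d_l g_ij), with g^inv = (1/(EG-F^2)) [[G, -F], [-F, E]]
first partials: E_u = 0, E_v = 0, F_u = 0, F_v = 24*v, G_u = 0, G_v = 324*v^3
D = EG - F^2 = 25/9 + 81*v^4
expanded: Gamma^u_uu = (G E_u - 2F F_u + F E_v)/(2D), Gamma^u_uv = (G E_v - F G_u)/(2D), Gamma^u_vv = (2G F_v - G G_u - F G_v)/(2D), Gamma^v_uu = (2E F_u - E E_v - F E_u)/(2D), Gamma^v_uv = (E G_u - F E_v)/(2D), Gamma^v_vv = (E G_v - 2F F_v + F G_u)/(2D); substitute and cancel common factors

Answer: Gamma_uuu = 0, Gamma_uuv = 0, Gamma_uvv = 216*v/(729*v^4 + 25), Gamma_vuu = 0, Gamma_vuv = 0, Gamma_vvv = 1458*v^3/(729*v^4 + 25)


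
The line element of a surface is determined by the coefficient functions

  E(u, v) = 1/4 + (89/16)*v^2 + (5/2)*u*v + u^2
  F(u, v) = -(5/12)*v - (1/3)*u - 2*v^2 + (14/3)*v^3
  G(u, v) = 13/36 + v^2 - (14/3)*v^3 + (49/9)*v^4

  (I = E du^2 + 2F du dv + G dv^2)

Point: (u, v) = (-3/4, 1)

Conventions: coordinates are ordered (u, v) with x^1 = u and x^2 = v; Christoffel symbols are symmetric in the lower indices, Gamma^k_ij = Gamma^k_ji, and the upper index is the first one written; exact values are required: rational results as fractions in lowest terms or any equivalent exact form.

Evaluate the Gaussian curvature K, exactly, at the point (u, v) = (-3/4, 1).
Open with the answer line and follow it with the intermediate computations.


Answer: K = 90761/78732

E = 9/2, F = 5/2, G = 77/36, EG - F^2 = 27/8 at the point
E_u = 1, E_v = 37/4, F_u = -1/3, F_v = 115/12, G_u = 0, G_v = 88/9
E_vv = 89/8, F_uv = 0, G_uu = 0
Brioschi: K = (det M1 - det M2) / (EG - F^2)^2 with the standard first/second-derivative matrices M1, M2.
M1 = [[-E_vv/2 + F_uv - G_uu/2, E_u/2, F_u - E_v/2], [F_v - G_u/2, E, F], [G_v/2, F, G]] = [[-89/16, 1/2, -119/24], [115/12, 9/2, 5/2], [44/9, 5/2, 77/36]]; det M1 = -112739/3456
M2 = [[0, E_v/2, G_u/2], [E_v/2, E, F], [G_u/2, F, G]] = [[0, 37/8, 0], [37/8, 9/2, 5/2], [0, 5/2, 77/36]]; det M2 = -105413/2304
det M1 - det M2 = 90761/6912; K = 90761/6912 / (27/8)^2 = 90761/78732


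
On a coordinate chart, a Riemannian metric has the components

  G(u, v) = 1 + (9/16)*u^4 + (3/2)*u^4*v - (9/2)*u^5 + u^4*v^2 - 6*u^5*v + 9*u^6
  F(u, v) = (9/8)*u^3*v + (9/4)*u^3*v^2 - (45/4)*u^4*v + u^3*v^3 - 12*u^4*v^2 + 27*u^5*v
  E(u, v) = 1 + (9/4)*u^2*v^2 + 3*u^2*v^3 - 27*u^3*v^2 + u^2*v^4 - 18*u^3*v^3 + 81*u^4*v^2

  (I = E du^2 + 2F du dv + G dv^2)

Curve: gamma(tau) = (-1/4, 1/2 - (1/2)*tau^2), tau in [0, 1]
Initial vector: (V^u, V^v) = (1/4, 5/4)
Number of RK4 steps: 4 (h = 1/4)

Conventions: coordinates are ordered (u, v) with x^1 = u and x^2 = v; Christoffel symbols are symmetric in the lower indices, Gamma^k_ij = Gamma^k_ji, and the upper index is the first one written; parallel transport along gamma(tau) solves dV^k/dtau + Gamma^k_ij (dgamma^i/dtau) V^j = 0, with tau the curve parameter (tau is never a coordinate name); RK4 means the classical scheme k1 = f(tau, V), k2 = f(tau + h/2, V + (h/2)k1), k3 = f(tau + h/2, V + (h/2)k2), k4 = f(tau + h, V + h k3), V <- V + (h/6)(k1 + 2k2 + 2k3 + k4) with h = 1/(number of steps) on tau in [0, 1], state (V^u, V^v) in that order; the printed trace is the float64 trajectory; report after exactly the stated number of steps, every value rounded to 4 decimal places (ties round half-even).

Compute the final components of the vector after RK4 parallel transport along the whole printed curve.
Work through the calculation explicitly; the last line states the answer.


gamma'(tau) = (0, -tau); f(tau, V)^k = -Gamma^k_ij(gamma(tau)) gamma'^i(tau) V^j; h = 1/4; intermediate values shown to 6 dp
curve data and Christoffel symbols at the stage parameters:
  tau = 0.000000: gamma = (-0.250000, 0.500000), gamma' = (0.000000, 0.000000); Gamma_uuu = -1.330324, Gamma_uuv = 0.486080, Gamma_uvv = -0.025583, Gamma_vuu = 0.313017, Gamma_vuv = -0.114372, Gamma_vvv = 0.006020
  tau = 0.125000: gamma = (-0.250000, 0.492188), gamma' = (0.000000, -0.125000); Gamma_uuu = -1.295015, Gamma_uuv = 0.479685, Gamma_uvv = -0.025330, Gamma_vuu = 0.308905, Gamma_vuv = -0.114421, Gamma_vvv = 0.006042
  tau = 0.250000: gamma = (-0.250000, 0.468750), gamma' = (0.000000, -0.250000); Gamma_uuu = -1.190170, Gamma_uuv = 0.459969, Gamma_uvv = -0.024532, Gamma_vuu = 0.296220, Gamma_vuv = -0.114481, Gamma_vvv = 0.006106
  tau = 0.375000: gamma = (-0.250000, 0.429688), gamma' = (0.000000, -0.375000); Gamma_uuu = -1.019991, Gamma_uuv = 0.425438, Gamma_uvv = -0.023075, Gamma_vuu = 0.273985, Gamma_vuv = -0.114279, Gamma_vvv = 0.006198
  tau = 0.500000: gamma = (-0.250000, 0.375000), gamma' = (0.000000, -0.500000); Gamma_uuu = -0.794732, Gamma_uuv = 0.373992, Gamma_uvv = -0.020777, Gamma_vuu = 0.240828, Gamma_vuv = -0.113331, Gamma_vvv = 0.006296
  tau = 0.625000: gamma = (-0.250000, 0.304688), gamma' = (0.000000, -0.625000); Gamma_uuu = -0.535410, Gamma_uuv = 0.303761, Gamma_uvv = -0.017420, Gamma_vuu = 0.195531, Gamma_vuv = -0.110933, Gamma_vvv = 0.006362
  tau = 0.750000: gamma = (-0.250000, 0.218750), gamma' = (0.000000, -0.750000); Gamma_uuu = -0.278896, Gamma_uuv = 0.214628, Gamma_uvv = -0.012814, Gamma_vuu = 0.138036, Gamma_vuv = -0.106227, Gamma_vvv = 0.006342
  tau = 0.875000: gamma = (-0.250000, 0.117188), gamma' = (0.000000, -0.875000); Gamma_uuu = -0.079387, Gamma_uuv = 0.110311, Gamma_uvv = -0.006921, Gamma_vuu = 0.070823, Gamma_vuv = -0.098411, Gamma_vvv = 0.006175
  tau = 1.000000: gamma = (-0.250000, 0.000000), gamma' = (0.000000, -1.000000); Gamma_uuu = 0.000000, Gamma_uuv = 0.000000, Gamma_uvv = 0.000000, Gamma_vuu = 0.000000, Gamma_vuv = -0.087125, Gamma_vvv = 0.005808
step 0: V^u = 0.2500, V^v = 1.2500
step 1: k1 = (0.000000, 0.000000), k2 = (0.011032, -0.002632), k3 = (0.011116, -0.002652), k4 = (0.021406, -0.005328); V <- V + (h/6)(k1 + 2k2 + 2k3 + k4): V^u = 0.2527, V^v = 1.2493
step 2: k1 = (0.021401, -0.005326), k2 = (0.029944, -0.008043), k3 = (0.030117, -0.008090), k4 = (0.035711, -0.010821); V <- V + (h/6)(k1 + 2k2 + 2k3 + k4): V^u = 0.2601, V^v = 1.2473
step 3: k1 = (0.035684, -0.010813), k2 = (0.036666, -0.013390), k3 = (0.036693, -0.013400), k4 = (0.031394, -0.015538); V <- V + (h/6)(k1 + 2k2 + 2k3 + k4): V^u = 0.2690, V^v = 1.2440
step 4: k1 = (0.031351, -0.015517), k2 = (0.018823, -0.016793), k3 = (0.018673, -0.016659), k4 = (0.000000, -0.016645); V <- V + (h/6)(k1 + 2k2 + 2k3 + k4): V^u = 0.2735, V^v = 1.2399

Answer: V^u = 0.2735, V^v = 1.2399


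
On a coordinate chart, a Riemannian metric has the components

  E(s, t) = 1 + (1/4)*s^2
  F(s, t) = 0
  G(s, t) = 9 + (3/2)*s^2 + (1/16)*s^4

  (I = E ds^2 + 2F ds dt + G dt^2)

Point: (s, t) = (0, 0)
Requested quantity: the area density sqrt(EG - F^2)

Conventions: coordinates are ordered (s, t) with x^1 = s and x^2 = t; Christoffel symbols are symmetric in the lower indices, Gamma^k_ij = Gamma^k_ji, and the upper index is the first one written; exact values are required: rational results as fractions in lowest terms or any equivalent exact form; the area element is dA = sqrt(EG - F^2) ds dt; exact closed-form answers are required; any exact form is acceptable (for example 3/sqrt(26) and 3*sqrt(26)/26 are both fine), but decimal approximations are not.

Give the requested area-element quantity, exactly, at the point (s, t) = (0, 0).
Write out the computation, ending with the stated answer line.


E = 1, F = 0, G = 9; EG - F^2 = 9

Answer: sqrt(EG - F^2) = 3


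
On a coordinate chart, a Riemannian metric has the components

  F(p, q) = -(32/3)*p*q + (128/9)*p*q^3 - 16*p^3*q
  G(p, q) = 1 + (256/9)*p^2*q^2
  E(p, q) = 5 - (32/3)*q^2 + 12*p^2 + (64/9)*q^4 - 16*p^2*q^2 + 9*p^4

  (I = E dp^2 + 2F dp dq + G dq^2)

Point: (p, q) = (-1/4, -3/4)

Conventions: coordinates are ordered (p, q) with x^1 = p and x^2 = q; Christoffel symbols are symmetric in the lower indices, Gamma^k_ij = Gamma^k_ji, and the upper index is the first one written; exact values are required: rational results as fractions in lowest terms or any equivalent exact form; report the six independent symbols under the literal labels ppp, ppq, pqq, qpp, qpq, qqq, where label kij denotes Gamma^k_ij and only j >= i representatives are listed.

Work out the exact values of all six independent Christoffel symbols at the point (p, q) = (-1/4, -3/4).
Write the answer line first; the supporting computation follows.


Answer: Gamma_ppp = -88/211, Gamma_ppq = 704/633, Gamma_pqq = 704/1899, Gamma_qpp = 128/211, Gamma_qpq = -1024/633, Gamma_qqq = -1024/1899

E = 377/256, F = -11/16, G = 2 at the point
E_p = -33/16, E_q = 11/2, F_p = 17/4, F_q = -37/12, G_p = -8, G_q = -8/3
EG - F^2 = 633/256;  g^inv = (256/633) * [[2, 11/16], [11/16, 377/256]]
first-kind symbols [ij,l] = (1/2)(d_i g_jl + d_j g_il - d_l g_ij): [pp,p] = E_p/2 = -33/32, [pp,q] = F_p - E_q/2 = 3/2, [pq,p] = E_q/2 = 11/4, [pq,q] = G_p/2 = -4, [qq,p] = F_q - G_p/2 = 11/12, [qq,q] = G_q/2 = -4/3
Gamma^p_ij = (G*[ij,p] - F*[ij,q])/(EG - F^2), Gamma^q_ij = (E*[ij,q] - F*[ij,p])/(EG - F^2)


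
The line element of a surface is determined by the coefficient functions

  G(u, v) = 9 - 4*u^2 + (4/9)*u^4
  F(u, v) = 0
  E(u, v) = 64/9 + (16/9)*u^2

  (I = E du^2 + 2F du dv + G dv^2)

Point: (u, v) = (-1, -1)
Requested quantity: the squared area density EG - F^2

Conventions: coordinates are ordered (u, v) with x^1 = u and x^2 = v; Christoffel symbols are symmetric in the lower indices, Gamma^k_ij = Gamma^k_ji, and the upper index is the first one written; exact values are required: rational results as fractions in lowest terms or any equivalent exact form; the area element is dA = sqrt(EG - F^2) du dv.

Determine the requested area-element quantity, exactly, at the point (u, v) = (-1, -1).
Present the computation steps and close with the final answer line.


E = 80/9, F = 0, G = 49/9; EG - F^2 = 3920/81

Answer: EG - F^2 = 3920/81


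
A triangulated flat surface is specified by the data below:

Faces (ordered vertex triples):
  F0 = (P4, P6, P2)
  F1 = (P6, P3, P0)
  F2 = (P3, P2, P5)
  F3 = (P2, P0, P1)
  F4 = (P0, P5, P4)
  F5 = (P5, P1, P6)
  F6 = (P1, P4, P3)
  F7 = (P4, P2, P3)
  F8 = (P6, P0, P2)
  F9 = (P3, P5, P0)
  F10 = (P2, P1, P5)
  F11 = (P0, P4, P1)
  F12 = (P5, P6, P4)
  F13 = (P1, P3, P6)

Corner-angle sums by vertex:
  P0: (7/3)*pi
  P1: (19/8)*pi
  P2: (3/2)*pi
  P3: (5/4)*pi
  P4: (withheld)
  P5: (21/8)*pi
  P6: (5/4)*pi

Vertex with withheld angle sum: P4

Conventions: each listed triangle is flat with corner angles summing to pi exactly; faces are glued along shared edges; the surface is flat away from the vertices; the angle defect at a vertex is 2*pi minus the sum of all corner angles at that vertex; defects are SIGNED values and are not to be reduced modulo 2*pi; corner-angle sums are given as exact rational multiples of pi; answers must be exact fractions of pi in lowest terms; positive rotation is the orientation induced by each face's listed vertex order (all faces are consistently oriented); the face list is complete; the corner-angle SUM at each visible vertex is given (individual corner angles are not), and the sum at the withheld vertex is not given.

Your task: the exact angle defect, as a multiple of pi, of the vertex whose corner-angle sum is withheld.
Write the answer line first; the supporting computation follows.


Answer: defect(P4) = (-2/3)*pi

V = 7, E = 21, F = 14; chi = V - E + F = 0
Gauss-Bonnet: total defect = 2*pi*chi = 0; visible defects sum to (2/3)*pi


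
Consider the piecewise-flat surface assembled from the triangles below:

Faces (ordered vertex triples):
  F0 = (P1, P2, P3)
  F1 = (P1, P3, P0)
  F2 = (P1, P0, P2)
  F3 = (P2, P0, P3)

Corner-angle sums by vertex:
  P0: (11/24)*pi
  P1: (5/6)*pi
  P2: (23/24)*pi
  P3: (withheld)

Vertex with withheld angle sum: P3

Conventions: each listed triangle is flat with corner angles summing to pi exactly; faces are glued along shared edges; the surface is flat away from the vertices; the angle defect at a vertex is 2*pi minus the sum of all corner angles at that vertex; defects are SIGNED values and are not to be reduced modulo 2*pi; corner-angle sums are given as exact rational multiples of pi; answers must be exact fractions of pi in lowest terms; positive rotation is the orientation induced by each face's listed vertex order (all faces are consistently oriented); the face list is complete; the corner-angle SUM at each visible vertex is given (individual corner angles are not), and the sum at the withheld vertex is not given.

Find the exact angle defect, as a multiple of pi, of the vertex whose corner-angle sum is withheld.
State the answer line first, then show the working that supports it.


Answer: defect(P3) = pi/4

V = 4, E = 6, F = 4; chi = V - E + F = 2
Gauss-Bonnet: total defect = 2*pi*chi = 4*pi; visible defects sum to (15/4)*pi


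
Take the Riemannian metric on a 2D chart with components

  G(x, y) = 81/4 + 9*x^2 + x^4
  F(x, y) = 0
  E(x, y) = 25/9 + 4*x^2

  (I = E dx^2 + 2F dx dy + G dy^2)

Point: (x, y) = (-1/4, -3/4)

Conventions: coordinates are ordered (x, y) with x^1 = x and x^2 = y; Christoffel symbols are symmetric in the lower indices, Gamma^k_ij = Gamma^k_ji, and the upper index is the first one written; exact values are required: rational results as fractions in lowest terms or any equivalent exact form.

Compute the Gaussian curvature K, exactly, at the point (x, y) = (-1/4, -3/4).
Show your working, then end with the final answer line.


E = 109/36, F = 0, G = 5329/256, EG - F^2 = 580861/9216 at the point
E_x = -2, E_y = 0, F_x = 0, F_y = 0, G_x = -73/16, G_y = 0
E_yy = 0, F_xy = 0, G_xx = 75/4
By Brioschi, K is (det M1 - det M2) divided by (EG - F^2) squared.
M1 = [[-E_yy/2 + F_xy - G_xx/2, E_x/2, F_x - E_y/2], [F_y - G_x/2, E, F], [G_y/2, F, G]] = [[-75/8, -1, 0], [73/32, 109/36, 0], [0, 0, 5329/256]]; det M1 = -6677237/12288
M2 = [[0, E_y/2, G_x/2], [E_y/2, E, F], [G_x/2, F, G]] = [[0, 0, -73/32], [0, 109/36, 0], [-73/32, 0, 5329/256]]; det M2 = -580861/36864
det M1 - det M2 = -9725425/18432; K = -9725425/18432 / (580861/9216)^2 = -115200/867313

Answer: K = -115200/867313


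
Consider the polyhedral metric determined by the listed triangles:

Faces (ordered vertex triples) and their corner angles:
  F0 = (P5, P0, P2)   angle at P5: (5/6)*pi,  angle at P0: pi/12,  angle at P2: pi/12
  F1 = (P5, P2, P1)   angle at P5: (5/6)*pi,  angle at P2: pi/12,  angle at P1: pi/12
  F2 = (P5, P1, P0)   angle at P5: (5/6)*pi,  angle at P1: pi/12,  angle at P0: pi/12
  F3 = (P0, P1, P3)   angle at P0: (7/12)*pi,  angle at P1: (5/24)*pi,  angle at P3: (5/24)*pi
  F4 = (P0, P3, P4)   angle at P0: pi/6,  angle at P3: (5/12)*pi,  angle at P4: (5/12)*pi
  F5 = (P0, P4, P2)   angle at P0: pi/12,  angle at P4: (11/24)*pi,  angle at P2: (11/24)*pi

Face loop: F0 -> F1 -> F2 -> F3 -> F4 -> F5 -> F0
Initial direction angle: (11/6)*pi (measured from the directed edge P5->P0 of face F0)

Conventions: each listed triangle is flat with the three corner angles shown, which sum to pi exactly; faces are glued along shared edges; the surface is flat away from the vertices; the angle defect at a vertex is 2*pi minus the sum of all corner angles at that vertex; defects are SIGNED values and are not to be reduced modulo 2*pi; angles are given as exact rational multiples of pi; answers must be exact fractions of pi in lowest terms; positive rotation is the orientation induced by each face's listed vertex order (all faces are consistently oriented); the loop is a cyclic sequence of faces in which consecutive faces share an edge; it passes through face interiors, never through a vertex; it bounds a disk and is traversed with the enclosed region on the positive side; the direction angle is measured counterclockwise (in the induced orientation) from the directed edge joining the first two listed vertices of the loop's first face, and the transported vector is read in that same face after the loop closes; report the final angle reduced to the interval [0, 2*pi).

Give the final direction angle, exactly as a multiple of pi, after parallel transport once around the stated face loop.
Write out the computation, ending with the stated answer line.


enclosed vertex P0: corner angles sum to pi, defect = 2*pi - pi = pi
enclosed vertex P5: corner angles sum to (5/2)*pi, defect = 2*pi - (5/2)*pi = -pi/2
the rotation equals the total enclosed defect, so the final angle is initial + defects (mod 2*pi)
final angle = (11/6)*pi + pi/2 = pi/3 (mod 2*pi)

Answer: final direction angle = pi/3


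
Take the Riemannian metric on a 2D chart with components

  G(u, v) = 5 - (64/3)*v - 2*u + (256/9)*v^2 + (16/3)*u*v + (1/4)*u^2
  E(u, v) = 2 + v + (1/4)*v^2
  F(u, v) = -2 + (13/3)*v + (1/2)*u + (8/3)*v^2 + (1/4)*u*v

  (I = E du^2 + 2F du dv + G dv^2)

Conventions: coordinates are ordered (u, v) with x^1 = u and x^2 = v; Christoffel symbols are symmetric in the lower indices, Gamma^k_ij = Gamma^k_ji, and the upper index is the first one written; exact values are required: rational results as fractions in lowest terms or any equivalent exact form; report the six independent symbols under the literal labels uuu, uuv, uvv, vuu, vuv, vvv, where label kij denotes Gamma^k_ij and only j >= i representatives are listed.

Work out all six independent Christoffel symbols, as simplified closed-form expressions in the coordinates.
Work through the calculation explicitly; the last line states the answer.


E = 2 + v + (1/4)*v^2; F = -2 + (13/3)*v + (1/2)*u + (8/3)*v^2 + (1/4)*u*v; G = 5 - (64/3)*v - 2*u + (256/9)*v^2 + (16/3)*u*v + (1/4)*u^2
Gamma^k_ij = (1/2) g^{kl} (d_i g_jl + d_j g_il - d_l g_ij), with g^inv = (1/(EG-F^2)) [[G, -F], [-F, E]]
first partials: E_u = 0, E_v = 1 + (1/2)*v, F_u = 1/2 + (1/4)*v, F_v = 13/3 + (16/3)*v + (1/4)*u, G_u = -2 + (16/3)*v + (1/2)*u, G_v = -64/3 + (512/9)*v + (16/3)*u
D = EG - F^2 = 6 - (61/3)*v - 2*u + (1033/36)*v^2 + (16/3)*u*v + (1/4)*u^2
expanded: Gamma^u_uu = (G E_u - 2F F_u + F E_v)/(2D), Gamma^u_uv = (G E_v - F G_u)/(2D), Gamma^u_vv = (2G F_v - G G_u - F G_v)/(2D), Gamma^v_uu = (2E F_u - E E_v - F E_u)/(2D), Gamma^v_uv = (E G_u - F E_v)/(2D), Gamma^v_vv = (E G_v - 2F F_v + F G_u)/(2D); substitute and cancel common factors

Answer: Gamma_uuu = 0, Gamma_uuv = (9*v + 18)/(9*u^2 + 192*u*v - 72*u + 1033*v^2 - 732*v + 216), Gamma_uvv = (96*v + 192)/(9*u^2 + 192*u*v - 72*u + 1033*v^2 - 732*v + 216), Gamma_vuu = 0, Gamma_vuv = (9*u + 96*v - 36)/(9*u^2 + 192*u*v - 72*u + 1033*v^2 - 732*v + 216), Gamma_vvv = (96*u + 1024*v - 384)/(9*u^2 + 192*u*v - 72*u + 1033*v^2 - 732*v + 216)


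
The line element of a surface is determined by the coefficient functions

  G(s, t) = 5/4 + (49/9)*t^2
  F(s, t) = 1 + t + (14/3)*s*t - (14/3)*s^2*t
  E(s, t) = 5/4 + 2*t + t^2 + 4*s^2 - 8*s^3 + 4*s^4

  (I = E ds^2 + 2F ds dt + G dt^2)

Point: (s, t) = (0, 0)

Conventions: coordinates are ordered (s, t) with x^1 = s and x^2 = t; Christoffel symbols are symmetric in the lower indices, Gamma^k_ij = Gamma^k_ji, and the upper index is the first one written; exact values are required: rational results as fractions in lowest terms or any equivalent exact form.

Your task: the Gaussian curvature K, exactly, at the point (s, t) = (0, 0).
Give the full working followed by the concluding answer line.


E = 5/4, F = 1, G = 5/4, EG - F^2 = 9/16 at the point
E_s = 0, E_t = 2, F_s = 0, F_t = 1, G_s = 0, G_t = 0
E_tt = 2, F_st = 14/3, G_ss = 0
Compute both Brioschi determinants and normalise by (EG - F^2)^2.
M1 = [[-E_tt/2 + F_st - G_ss/2, E_s/2, F_s - E_t/2], [F_t - G_s/2, E, F], [G_t/2, F, G]] = [[11/3, 0, -1], [1, 5/4, 1], [0, 1, 5/4]]; det M1 = 17/16
M2 = [[0, E_t/2, G_s/2], [E_t/2, E, F], [G_s/2, F, G]] = [[0, 1, 0], [1, 5/4, 1], [0, 1, 5/4]]; det M2 = -5/4
det M1 - det M2 = 37/16; K = 37/16 / (9/16)^2 = 592/81

Answer: K = 592/81


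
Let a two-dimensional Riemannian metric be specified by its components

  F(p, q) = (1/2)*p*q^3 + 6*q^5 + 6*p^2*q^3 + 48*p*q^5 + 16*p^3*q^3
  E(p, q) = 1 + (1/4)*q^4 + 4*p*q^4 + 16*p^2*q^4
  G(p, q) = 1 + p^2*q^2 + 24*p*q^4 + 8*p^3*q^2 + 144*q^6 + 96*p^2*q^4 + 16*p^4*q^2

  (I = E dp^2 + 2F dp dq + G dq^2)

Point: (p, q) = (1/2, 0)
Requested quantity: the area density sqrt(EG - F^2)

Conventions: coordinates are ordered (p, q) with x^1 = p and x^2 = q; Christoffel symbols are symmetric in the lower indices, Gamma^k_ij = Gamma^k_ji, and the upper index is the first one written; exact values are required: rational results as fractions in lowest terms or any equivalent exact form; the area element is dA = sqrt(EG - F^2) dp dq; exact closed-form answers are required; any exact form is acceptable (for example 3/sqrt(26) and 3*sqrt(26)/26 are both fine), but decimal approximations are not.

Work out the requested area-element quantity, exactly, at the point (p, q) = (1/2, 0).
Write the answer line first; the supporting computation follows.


Answer: sqrt(EG - F^2) = 1

E = 1, F = 0, G = 1; EG - F^2 = 1


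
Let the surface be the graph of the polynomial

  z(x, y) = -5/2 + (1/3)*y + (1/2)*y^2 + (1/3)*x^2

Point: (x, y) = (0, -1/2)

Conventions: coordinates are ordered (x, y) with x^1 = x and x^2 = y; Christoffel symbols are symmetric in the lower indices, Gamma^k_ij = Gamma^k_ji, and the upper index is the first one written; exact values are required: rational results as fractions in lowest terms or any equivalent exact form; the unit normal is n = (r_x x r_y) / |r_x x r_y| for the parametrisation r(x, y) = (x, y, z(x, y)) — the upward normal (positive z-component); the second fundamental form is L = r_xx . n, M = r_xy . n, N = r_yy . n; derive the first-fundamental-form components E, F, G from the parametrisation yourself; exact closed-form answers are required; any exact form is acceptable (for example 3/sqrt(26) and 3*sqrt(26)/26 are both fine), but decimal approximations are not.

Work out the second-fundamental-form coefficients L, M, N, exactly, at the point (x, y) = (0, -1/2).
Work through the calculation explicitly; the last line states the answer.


z_x = 0, z_y = -1/6, z_xx = 2/3, z_xy = 0, z_yy = 1
E = 1, F = 0, G = 37/36; answer radicand W^2 = 37/36
unnormalised second-form numerators: l = 2/3, m = 0, n = 1; L = l/sqrt(37/36), and similarly M = m/sqrt(W^2), N = n/sqrt(W^2)

Answer: L = 4*sqrt(37)/37, M = 0, N = 6*sqrt(37)/37


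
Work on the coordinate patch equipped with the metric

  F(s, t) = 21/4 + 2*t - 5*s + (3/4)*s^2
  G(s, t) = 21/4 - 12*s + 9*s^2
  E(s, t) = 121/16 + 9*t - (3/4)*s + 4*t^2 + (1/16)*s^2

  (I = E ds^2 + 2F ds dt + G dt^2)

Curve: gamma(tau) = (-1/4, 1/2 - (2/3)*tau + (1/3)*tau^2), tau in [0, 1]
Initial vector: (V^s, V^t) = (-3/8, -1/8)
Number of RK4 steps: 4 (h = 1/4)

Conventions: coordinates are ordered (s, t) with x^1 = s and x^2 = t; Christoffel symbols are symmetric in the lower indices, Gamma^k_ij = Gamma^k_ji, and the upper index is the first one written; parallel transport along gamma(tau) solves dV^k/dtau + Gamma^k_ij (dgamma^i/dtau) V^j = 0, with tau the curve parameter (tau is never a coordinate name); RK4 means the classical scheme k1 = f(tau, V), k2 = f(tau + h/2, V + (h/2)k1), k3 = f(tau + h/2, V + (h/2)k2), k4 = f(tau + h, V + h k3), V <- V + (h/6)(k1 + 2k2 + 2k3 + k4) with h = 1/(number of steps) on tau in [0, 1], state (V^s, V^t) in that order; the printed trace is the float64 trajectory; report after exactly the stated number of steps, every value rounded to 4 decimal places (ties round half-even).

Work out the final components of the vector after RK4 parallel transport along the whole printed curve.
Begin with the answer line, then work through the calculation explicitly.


Answer: V^s = -0.7480, V^t = 0.3518

gamma'(tau) = (0, -2/3 + (2/3)*tau); f(tau, V)^k = -Gamma^k_ij(gamma(tau)) gamma'^i(tau) V^j; h = 1/4; intermediate values shown to 6 dp
curve data and Christoffel symbols at the stage parameters:
  tau = 0.000000: gamma = (-0.250000, 0.500000), gamma' = (0.000000, -0.666667); Gamma_sss = 1.440006, Gamma_sst = 1.997552, Gamma_stt = 1.509375, Gamma_tss = -2.580714, Gamma_tst = -2.646840, Gamma_ttt = -1.292603
  tau = 0.125000: gamma = (-0.250000, 0.421875), gamma' = (0.000000, -0.583333); Gamma_sss = 1.534545, Gamma_sst = 2.161154, Gamma_stt = 1.690156, Gamma_tss = -2.599007, Gamma_tst = -2.748628, Gamma_ttt = -1.417453
  tau = 0.250000: gamma = (-0.250000, 0.354167), gamma' = (0.000000, -0.500000); Gamma_sss = 1.628080, Gamma_sst = 2.323347, Gamma_stt = 1.873847, Gamma_tss = -2.621699, Gamma_tst = -2.848949, Gamma_ttt = -1.542712
  tau = 0.375000: gamma = (-0.250000, 0.296875), gamma' = (0.000000, -0.416667); Gamma_sss = 1.717242, Gamma_sst = 2.478241, Gamma_stt = 2.053126, Gamma_tss = -2.646772, Gamma_tst = -2.944248, Gamma_ttt = -1.663614
  tau = 0.500000: gamma = (-0.250000, 0.250000), gamma' = (0.000000, -0.333333); Gamma_sss = 1.798157, Gamma_sst = 2.619035, Gamma_stt = 2.219141, Gamma_tss = -2.671931, Gamma_tst = -3.030470, Gamma_ttt = -1.774526
  tau = 0.625000: gamma = (-0.250000, 0.213542), gamma' = (0.000000, -0.250000); Gamma_sss = 1.866737, Gamma_sst = 2.738523, Gamma_stt = 2.362191, Gamma_tss = -2.694776, Gamma_tst = -3.103359, Gamma_ttt = -1.869370
  tau = 0.750000: gamma = (-0.250000, 0.187500), gamma' = (0.000000, -0.166667); Gamma_sss = 1.919077, Gamma_sst = 2.829813, Gamma_stt = 2.472758, Gamma_tss = -2.713034, Gamma_tst = -3.158878, Gamma_ttt = -1.942255
  tau = 0.875000: gamma = (-0.250000, 0.171875), gamma' = (0.000000, -0.083333); Gamma_sss = 1.951930, Gamma_sst = 2.887154, Gamma_stt = 2.542754, Gamma_tss = -2.724824, Gamma_tst = -3.193679, Gamma_ttt = -1.988217
  tau = 1.000000: gamma = (-0.250000, 0.166667), gamma' = (0.000000, 0.000000); Gamma_sss = 1.963133, Gamma_sst = 2.906715, Gamma_stt = 2.566727, Gamma_tss = -2.728900, Gamma_tst = -3.205538, Gamma_ttt = -2.003928
step 0: V^s = -0.3750, V^t = -0.1250
step 1: k1 = (-0.625169, 0.769427), k2 = (-0.599685, 0.750390), k3 = (-0.598015, 0.747250), k4 = (-0.551388, 0.699463); V <- V + (h/6)(k1 + 2k2 + 2k3 + k4): V^s = -0.5238, V^t = 0.0610
step 2: k1 = (-0.551362, 0.699127), k2 = (-0.485126, 0.624305), k3 = (-0.484577, 0.620631), k4 = (-0.403172, 0.523663); V <- V + (h/6)(k1 + 2k2 + 2k3 + k4): V^s = -0.6444, V^t = 0.2157
step 3: k1 = (-0.403022, 0.523368), k2 = (-0.309659, 0.407665), k3 = (-0.310210, 0.405370), k4 = (-0.209842, 0.277470); V <- V + (h/6)(k1 + 2k2 + 2k3 + k4): V^s = -0.7216, V^t = 0.3168
step 4: k1 = (-0.209763, 0.277352), k2 = (-0.105444, 0.140789), k3 = (-0.105924, 0.140147), k4 = (0.000000, 0.000000); V <- V + (h/6)(k1 + 2k2 + 2k3 + k4): V^s = -0.7480, V^t = 0.3518


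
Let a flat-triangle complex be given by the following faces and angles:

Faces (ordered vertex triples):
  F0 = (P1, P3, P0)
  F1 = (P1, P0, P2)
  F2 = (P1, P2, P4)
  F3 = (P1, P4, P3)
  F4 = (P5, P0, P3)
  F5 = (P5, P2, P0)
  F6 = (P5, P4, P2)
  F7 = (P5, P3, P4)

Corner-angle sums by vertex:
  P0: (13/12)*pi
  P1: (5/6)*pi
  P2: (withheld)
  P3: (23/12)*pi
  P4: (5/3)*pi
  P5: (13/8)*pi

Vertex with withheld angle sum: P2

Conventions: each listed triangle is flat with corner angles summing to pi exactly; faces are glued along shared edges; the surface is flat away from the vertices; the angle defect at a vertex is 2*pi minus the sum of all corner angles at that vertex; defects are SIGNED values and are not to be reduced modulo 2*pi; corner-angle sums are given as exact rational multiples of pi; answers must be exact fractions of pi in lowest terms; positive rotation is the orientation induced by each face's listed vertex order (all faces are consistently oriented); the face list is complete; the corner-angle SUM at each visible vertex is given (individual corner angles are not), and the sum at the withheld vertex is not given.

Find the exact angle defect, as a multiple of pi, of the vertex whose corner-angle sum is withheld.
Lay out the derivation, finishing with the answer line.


V = 6, E = 12, F = 8; chi = V - E + F = 2
Gauss-Bonnet: total defect = 2*pi*chi = 4*pi; visible defects sum to (23/8)*pi

Answer: defect(P2) = (9/8)*pi


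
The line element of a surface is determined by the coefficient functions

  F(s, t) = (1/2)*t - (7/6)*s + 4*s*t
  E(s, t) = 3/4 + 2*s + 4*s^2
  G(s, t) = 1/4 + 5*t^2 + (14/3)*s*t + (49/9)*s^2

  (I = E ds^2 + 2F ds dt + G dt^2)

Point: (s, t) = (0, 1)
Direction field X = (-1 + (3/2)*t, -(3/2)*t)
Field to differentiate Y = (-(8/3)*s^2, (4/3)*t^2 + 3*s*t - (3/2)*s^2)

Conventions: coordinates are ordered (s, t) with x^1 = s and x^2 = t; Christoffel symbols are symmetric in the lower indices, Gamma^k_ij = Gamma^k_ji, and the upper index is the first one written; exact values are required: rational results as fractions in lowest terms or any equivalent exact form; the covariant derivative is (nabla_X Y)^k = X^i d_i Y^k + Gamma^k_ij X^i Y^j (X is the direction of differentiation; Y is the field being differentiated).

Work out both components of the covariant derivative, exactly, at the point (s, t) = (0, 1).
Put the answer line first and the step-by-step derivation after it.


Answer: (nabla_X Y)^s = 3380/531, (nabla_X Y)^t = -1669/354

E = 3/4, F = 1/2, G = 21/4 at the point
E_s = 2, E_t = 0, F_s = 17/6, F_t = 1/2, G_s = 14/3, G_t = 10
EG - F^2 = 59/16;  g^inv = (16/59) * [[21/4, -1/2], [-1/2, 3/4]]
first-kind symbols [ij,l] = (1/2)(d_i g_jl + d_j g_il - d_l g_ij): [ss,s] = E_s/2 = 1, [ss,t] = F_s - E_t/2 = 17/6, [st,s] = E_t/2 = 0, [st,t] = G_s/2 = 7/3, [tt,s] = F_t - G_s/2 = -11/6, [tt,t] = G_t/2 = 5
Gamma^s_ij = (G*[ij,s] - F*[ij,t])/(EG - F^2), Gamma^t_ij = (E*[ij,t] - F*[ij,s])/(EG - F^2)
Gamma_sss = 184/177, Gamma_sst = -56/177, Gamma_stt = -194/59, Gamma_tss = 26/59, Gamma_tst = 28/59, Gamma_ttt = 224/177
X = (1/2, -3/2), Y = (0, 4/3) at the point


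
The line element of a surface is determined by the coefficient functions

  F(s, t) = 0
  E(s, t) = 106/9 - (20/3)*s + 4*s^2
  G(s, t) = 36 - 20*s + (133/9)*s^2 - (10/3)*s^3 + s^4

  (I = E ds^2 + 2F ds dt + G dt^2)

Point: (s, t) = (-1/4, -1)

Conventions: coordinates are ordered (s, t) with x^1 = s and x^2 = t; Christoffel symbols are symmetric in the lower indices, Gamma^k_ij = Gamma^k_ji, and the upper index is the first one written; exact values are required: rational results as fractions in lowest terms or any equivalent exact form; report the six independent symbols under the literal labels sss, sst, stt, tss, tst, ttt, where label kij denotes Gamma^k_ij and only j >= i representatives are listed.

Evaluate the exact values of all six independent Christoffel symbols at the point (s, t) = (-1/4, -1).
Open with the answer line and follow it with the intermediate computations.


Answer: Gamma_sss = -156/493, Gamma_sst = 0, Gamma_stt = 4043/3944, Gamma_tss = 0, Gamma_tst = -104/311, Gamma_ttt = 0

E = 493/36, F = 0, G = 96721/2304 at the point
E_s = -26/3, E_t = 0, F_s = 0, F_t = 0, G_s = -4043/144, G_t = 0
EG - F^2 = 47683453/82944;  g^inv = (82944/47683453) * [[96721/2304, 0], [0, 493/36]]
first-kind symbols [ij,l] = (1/2)(d_i g_jl + d_j g_il - d_l g_ij): [ss,s] = E_s/2 = -13/3, [ss,t] = F_s - E_t/2 = 0, [st,s] = E_t/2 = 0, [st,t] = G_s/2 = -4043/288, [tt,s] = F_t - G_s/2 = 4043/288, [tt,t] = G_t/2 = 0
Gamma^s_ij = (G*[ij,s] - F*[ij,t])/(EG - F^2), Gamma^t_ij = (E*[ij,t] - F*[ij,s])/(EG - F^2)


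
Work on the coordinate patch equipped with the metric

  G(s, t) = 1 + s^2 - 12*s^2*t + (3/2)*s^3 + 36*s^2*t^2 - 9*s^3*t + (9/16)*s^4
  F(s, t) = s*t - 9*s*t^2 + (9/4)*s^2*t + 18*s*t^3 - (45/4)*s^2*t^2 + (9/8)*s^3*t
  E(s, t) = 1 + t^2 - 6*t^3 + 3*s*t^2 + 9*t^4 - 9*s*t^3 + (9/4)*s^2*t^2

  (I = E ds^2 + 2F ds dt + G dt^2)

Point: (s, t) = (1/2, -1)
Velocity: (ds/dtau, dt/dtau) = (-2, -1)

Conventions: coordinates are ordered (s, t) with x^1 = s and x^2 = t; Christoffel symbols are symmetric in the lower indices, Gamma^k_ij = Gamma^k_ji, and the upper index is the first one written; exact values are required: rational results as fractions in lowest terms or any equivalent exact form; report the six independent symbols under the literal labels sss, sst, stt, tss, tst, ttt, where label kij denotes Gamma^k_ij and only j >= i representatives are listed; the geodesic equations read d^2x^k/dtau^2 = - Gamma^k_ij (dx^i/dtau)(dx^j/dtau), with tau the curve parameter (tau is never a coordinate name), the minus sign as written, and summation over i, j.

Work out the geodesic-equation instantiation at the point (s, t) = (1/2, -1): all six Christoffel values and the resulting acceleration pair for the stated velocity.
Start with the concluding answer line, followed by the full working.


Answer: Gamma_sss = 608/3171, Gamma_sst = -9424/9513, Gamma_stt = 1216/3171, Gamma_tss = -472/3171, Gamma_tst = 7316/9513, Gamma_ttt = -944/3171; accelerations (d^2s/dtau^2, d^2t/dtau^2) = (26752/9513, -20768/9513)

E = 377/16, F = -1121/64, G = 3737/256 at the point
E_s = 57/4, E_t = -589/8, F_s = -1355/32, F_t = 2741/64, G_s = 1829/32, G_t = -177/8
EG - F^2 = 9513/256;  g^inv = (256/9513) * [[3737/256, 1121/64], [1121/64, 377/16]]
first-kind symbols [ij,l] = (1/2)(d_i g_jl + d_j g_il - d_l g_ij): [ss,s] = E_s/2 = 57/8, [ss,t] = F_s - E_t/2 = -177/32, [st,s] = E_t/2 = -589/16, [st,t] = G_s/2 = 1829/64, [tt,s] = F_t - G_s/2 = 57/4, [tt,t] = G_t/2 = -177/16
Gamma^s_ij = (G*[ij,s] - F*[ij,t])/(EG - F^2), Gamma^t_ij = (E*[ij,t] - F*[ij,s])/(EG - F^2)
Gamma_sss = 608/3171, Gamma_sst = -9424/9513, Gamma_stt = 1216/3171, Gamma_tss = -472/3171, Gamma_tst = 7316/9513, Gamma_ttt = -944/3171
d^2s/dtau^2 = -(Gamma_sss*(-2)^2 + 2*Gamma_sst*(-2)*(-1) + Gamma_stt*(-1)^2) = 26752/9513
d^2t/dtau^2 = -(Gamma_tss*(-2)^2 + 2*Gamma_tst*(-2)*(-1) + Gamma_ttt*(-1)^2) = -20768/9513


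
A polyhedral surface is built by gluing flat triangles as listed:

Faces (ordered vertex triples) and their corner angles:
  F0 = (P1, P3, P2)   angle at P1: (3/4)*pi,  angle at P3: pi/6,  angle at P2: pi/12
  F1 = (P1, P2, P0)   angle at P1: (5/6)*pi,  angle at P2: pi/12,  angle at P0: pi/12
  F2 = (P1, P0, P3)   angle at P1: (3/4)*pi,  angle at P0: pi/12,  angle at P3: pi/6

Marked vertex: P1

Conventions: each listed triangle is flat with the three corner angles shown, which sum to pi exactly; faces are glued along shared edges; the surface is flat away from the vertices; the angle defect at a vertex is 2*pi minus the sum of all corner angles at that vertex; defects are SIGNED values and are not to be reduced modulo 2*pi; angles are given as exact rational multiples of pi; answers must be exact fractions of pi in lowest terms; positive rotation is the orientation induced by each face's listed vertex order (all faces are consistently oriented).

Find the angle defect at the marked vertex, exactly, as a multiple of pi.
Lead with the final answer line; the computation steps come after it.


Answer: defect(P1) = -pi/3

Sum of corner angles at P1: (7/3)*pi
defect = 2*pi - (7/3)*pi


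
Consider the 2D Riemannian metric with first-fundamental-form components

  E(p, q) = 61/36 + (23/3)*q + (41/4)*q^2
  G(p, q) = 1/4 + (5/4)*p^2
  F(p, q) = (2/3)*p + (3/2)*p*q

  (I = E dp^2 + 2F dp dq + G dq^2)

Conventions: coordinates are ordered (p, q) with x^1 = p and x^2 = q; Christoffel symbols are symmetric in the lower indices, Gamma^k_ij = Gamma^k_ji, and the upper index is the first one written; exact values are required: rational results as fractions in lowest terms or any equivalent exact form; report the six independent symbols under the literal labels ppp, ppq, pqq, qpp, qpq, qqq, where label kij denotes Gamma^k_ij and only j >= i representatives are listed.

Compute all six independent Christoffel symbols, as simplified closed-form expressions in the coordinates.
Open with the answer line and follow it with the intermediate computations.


Answer: Gamma_ppp = (1890*p*q^2 + 1524*p*q + 304*p)/(1521*p^2*q^2 + 1092*p^2*q + 241*p^2 + 369*q^2 + 276*q + 61), Gamma_ppq = (1575*p^2*q + 570*p^2 + 369*q + 138)/(1521*p^2*q^2 + 1092*p^2*q + 241*p^2 + 369*q^2 + 276*q + 61), Gamma_pqq = (45*p^3 + 9*p)/(1521*p^2*q^2 + 1092*p^2*q + 241*p^2 + 369*q^2 + 276*q + 61), Gamma_qpp = (-38745*q^3 - 43002*q^2 - 16893*q - 2318)/(4563*p^2*q^2 + 3276*p^2*q + 723*p^2 + 1107*q^2 + 828*q + 183), Gamma_qpq = (-369*p*q^2 - 432*p*q - 63*p)/(1521*p^2*q^2 + 1092*p^2*q + 241*p^2 + 369*q^2 + 276*q + 61), Gamma_qqq = (-54*p^2*q - 24*p^2)/(1521*p^2*q^2 + 1092*p^2*q + 241*p^2 + 369*q^2 + 276*q + 61)

E = 61/36 + (23/3)*q + (41/4)*q^2; F = (2/3)*p + (3/2)*p*q; G = 1/4 + (5/4)*p^2
Gamma^k_ij = (1/2) g^{kl} (d_i g_jl + d_j g_il - d_l g_ij), with g^inv = (1/(EG-F^2)) [[G, -F], [-F, E]]
first partials: E_p = 0, E_q = 23/3 + (41/2)*q, F_p = 2/3 + (3/2)*q, F_q = (3/2)*p, G_p = (5/2)*p, G_q = 0
D = EG - F^2 = 61/144 + (23/12)*q + (41/16)*q^2 + (241/144)*p^2 + (91/12)*p^2*q + (169/16)*p^2*q^2
expanded: Gamma^p_pp = (G E_p - 2F F_p + F E_q)/(2D), Gamma^p_pq = (G E_q - F G_p)/(2D), Gamma^p_qq = (2G F_q - G G_p - F G_q)/(2D), Gamma^q_pp = (2E F_p - E E_q - F E_p)/(2D), Gamma^q_pq = (E G_p - F E_q)/(2D), Gamma^q_qq = (E G_q - 2F F_q + F G_p)/(2D); substitute and cancel common factors


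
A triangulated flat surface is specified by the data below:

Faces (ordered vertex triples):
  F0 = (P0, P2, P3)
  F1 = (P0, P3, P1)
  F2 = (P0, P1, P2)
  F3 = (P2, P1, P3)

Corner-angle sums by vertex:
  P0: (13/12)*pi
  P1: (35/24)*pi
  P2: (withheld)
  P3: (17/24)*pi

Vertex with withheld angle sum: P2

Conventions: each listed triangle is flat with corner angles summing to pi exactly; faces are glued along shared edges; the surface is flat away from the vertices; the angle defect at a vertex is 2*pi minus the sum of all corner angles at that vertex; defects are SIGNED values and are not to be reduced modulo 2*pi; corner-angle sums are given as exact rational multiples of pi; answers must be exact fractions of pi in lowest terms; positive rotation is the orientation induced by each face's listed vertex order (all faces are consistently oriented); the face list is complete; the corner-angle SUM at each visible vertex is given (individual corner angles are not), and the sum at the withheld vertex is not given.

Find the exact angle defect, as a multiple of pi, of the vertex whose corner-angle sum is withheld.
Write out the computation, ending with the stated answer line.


V = 4, E = 6, F = 4; chi = V - E + F = 2
Gauss-Bonnet: total defect = 2*pi*chi = 4*pi; visible defects sum to (11/4)*pi

Answer: defect(P2) = (5/4)*pi


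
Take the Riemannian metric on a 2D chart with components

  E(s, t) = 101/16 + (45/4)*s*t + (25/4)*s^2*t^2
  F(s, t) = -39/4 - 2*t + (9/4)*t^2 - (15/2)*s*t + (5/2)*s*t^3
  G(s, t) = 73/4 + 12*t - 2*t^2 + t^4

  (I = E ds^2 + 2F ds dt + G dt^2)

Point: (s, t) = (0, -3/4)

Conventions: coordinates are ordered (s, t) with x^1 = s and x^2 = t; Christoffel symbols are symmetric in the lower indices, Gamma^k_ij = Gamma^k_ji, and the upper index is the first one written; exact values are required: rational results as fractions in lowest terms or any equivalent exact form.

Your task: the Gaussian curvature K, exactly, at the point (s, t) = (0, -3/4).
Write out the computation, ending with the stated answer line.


E = 101/16, F = -447/64, G = 2161/256, EG - F^2 = 4613/1024 at the point
E_s = -135/16, E_t = 0, F_s = 585/128, F_t = -43/8, G_s = 0, G_t = 213/16
E_tt = 0, F_st = -105/32, G_ss = 0
Brioschi: K = (det M1 - det M2) / (EG - F^2)^2 with the standard first/second-derivative matrices M1, M2.
M1 = [[-E_tt/2 + F_st - G_ss/2, E_s/2, F_s - E_t/2], [F_t - G_s/2, E, F], [G_t/2, F, G]] = [[-105/32, -135/32, 585/128], [-43/8, 101/16, -447/64], [213/32, -447/64, 2161/256]]; det M1 = -1000335/32768
M2 = [[0, E_t/2, G_s/2], [E_t/2, E, F], [G_s/2, F, G]] = [[0, 0, 0], [0, 101/16, -447/64], [0, -447/64, 2161/256]]; det M2 = 0
det M1 - det M2 = -1000335/32768; K = -1000335/32768 / (4613/1024)^2 = -653280/434281

Answer: K = -653280/434281


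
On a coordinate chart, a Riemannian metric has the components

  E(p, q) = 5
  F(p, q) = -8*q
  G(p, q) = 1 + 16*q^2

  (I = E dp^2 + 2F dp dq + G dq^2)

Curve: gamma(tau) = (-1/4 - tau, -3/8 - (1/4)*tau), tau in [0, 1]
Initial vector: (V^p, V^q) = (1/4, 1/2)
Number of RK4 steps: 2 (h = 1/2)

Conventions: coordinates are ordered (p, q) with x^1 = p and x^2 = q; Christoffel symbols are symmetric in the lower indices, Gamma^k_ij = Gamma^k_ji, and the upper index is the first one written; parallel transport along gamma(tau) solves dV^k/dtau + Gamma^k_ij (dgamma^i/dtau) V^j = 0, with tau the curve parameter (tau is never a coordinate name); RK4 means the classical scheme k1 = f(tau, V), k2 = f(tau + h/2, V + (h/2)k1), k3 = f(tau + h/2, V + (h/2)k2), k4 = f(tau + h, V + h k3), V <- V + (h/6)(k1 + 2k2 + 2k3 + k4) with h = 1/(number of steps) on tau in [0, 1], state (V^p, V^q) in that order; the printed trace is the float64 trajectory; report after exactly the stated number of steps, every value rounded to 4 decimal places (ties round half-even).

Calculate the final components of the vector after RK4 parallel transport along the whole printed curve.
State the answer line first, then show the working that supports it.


Answer: V^p = 0.1486, V^q = 0.4014

gamma'(tau) = (-1, -1/4); f(tau, V)^k = -Gamma^k_ij(gamma(tau)) gamma'^i(tau) V^j; h = 1/2; intermediate values shown to 6 dp
curve data and Christoffel symbols at the stage parameters:
  tau = 0.000000: gamma = (-0.250000, -0.375000), gamma' = (-1.000000, -0.250000); Gamma_ppp = 0.000000, Gamma_ppq = 0.000000, Gamma_pqq = -1.103448, Gamma_qpp = 0.000000, Gamma_qpq = 0.000000, Gamma_qqq = -0.827586
  tau = 0.250000: gamma = (-0.500000, -0.437500), gamma' = (-1.000000, -0.250000); Gamma_ppp = 0.000000, Gamma_ppq = 0.000000, Gamma_pqq = -0.992248, Gamma_qpp = 0.000000, Gamma_qpq = 0.000000, Gamma_qqq = -0.868217
  tau = 0.500000: gamma = (-0.750000, -0.500000), gamma' = (-1.000000, -0.250000); Gamma_ppp = 0.000000, Gamma_ppq = 0.000000, Gamma_pqq = -0.888889, Gamma_qpp = 0.000000, Gamma_qpq = 0.000000, Gamma_qqq = -0.888889
  tau = 0.750000: gamma = (-1.000000, -0.562500), gamma' = (-1.000000, -0.250000); Gamma_ppp = 0.000000, Gamma_ppq = 0.000000, Gamma_pqq = -0.795031, Gamma_qpp = 0.000000, Gamma_qpq = 0.000000, Gamma_qqq = -0.894410
  tau = 1.000000: gamma = (-1.250000, -0.625000), gamma' = (-1.000000, -0.250000); Gamma_ppp = 0.000000, Gamma_ppq = 0.000000, Gamma_pqq = -0.711111, Gamma_qpp = 0.000000, Gamma_qpq = 0.000000, Gamma_qqq = -0.888889
step 0: V^p = 0.2500, V^q = 0.5000
step 1: k1 = (-0.137931, -0.103448), k2 = (-0.117616, -0.102914), k3 = (-0.117649, -0.102943), k4 = (-0.099673, -0.099673); V <- V + (h/6)(k1 + 2k2 + 2k3 + k4): V^p = 0.1910, V^q = 0.4488
step 2: k1 = (-0.099725, -0.099725), k2 = (-0.084240, -0.094770), k3 = (-0.084486, -0.095047), k4 = (-0.071332, -0.089165); V <- V + (h/6)(k1 + 2k2 + 2k3 + k4): V^p = 0.1486, V^q = 0.4014
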